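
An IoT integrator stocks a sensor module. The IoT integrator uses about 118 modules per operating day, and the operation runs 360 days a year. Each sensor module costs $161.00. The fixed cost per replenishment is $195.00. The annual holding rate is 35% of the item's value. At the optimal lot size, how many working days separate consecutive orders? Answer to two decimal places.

T ≈ 4.60 days

Annual demand D = 118 × 360 = 42,480.
Holding cost H = 0.35 × $161.00 = $56.3500 per unit per year.
EOQ = √(2DS/H) = √(2 × 42,480 × 195 / 56.35) ≈ 542.22.
Cycle time = Q*/D × 360 = 542.22 / 42,480 × 360 ≈ 4.595 days.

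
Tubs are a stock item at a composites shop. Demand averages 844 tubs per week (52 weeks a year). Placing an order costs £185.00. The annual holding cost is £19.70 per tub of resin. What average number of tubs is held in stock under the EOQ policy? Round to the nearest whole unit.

Annual demand D = 844 × 52 = 43,888.
EOQ = √(2DS/H) = √(2 × 43,888 × 185 / 19.7) ≈ 907.91.
Average inventory = Q*/2 ≈ 907.91 / 2 = 453.953.

Average inventory ≈ 454 tubs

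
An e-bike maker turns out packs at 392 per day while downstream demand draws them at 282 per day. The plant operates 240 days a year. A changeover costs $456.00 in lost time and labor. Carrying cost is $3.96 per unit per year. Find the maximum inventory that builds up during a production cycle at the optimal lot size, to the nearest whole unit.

Annual demand D = 282 × 240 = 67,680.
Production build-up factor (1 − d/p) = 1 − 282/392 = 0.2806.
Q* = √(2DS / (H(1 − d/p))) = √(2 × 67,680 × 456 / (3.96 × 0.2806)).
= √(61,724,160 / 1.1112) ≈ 7452.924.
Maximum inventory = Q*(1 − d/p) = 7452.924 × 0.2806 ≈ 2091.382.

I_max ≈ 2,091 packs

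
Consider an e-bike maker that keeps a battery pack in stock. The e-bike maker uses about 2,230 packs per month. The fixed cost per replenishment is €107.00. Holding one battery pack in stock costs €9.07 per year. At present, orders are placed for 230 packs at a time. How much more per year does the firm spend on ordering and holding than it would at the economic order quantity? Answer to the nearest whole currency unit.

Annual demand D = 2,230 × 12 = 26,760.
EOQ = √(2DS/H) = √(2 × 26,760 × 107 / 9.07) ≈ 794.60.
Cost at Q* = (D/Q*)S + (Q*/2)H = √(2DSH) ≈ €7,206.98.
Cost at Q = 230: (26,760/230)×107 + (230/2)×9.07 = €12,449.22 + €1,043.05 = €13,492.27.
Excess = €13,492.27 − €7,206.98 = €6,285.28.

Extra cost ≈ €6,285 per year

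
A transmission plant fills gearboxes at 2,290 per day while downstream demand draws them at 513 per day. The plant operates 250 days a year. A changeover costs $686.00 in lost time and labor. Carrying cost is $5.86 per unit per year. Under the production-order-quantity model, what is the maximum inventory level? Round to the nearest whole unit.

Annual demand D = 513 × 250 = 128,250.
Production build-up factor (1 − d/p) = 1 − 513/2,290 = 0.7760.
Q* = √(2DS / (H(1 − d/p))) = √(2 × 128,250 × 686 / (5.86 × 0.7760)).
= √(175,959,000 / 4.5473) ≈ 6220.581.
Maximum inventory = Q*(1 − d/p) = 6220.581 × 0.7760 ≈ 4827.062.

I_max ≈ 4,827 gearboxes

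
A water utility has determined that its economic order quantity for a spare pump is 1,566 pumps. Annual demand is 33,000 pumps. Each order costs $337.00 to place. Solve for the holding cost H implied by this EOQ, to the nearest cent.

H ≈ $9.07

The basic EOQ model gives Q* = √(2DS/H); rearrange for the unknown.
From Q* = √(2DS/H): H = 2DS / Q*² = 2 × 33,000 × 337 / 1,566² = 9.0696.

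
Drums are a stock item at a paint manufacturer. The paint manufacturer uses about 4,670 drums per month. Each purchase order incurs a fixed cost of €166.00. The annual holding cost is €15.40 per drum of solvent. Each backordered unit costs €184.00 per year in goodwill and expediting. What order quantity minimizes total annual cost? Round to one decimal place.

Q* ≈ 1,144.2 drums

Annual demand D = 4,670 × 12 = 56,040.
With planned backorders, Q* = √(2DS/H) · √((H+B)/B).
√(2DS/H) = √(2 × 56,040 × 166 / 15.4) = 1099.152.
√((H+B)/B) = √((15.4+184)/184) = 1.0410.
Q* ≈ 1144.225.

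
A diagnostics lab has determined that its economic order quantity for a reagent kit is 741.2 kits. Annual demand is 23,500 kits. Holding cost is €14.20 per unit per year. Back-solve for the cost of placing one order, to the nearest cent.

S ≈ €165.98

Squaring Q* = √(2DS/H) gives Q*² = 2DS/H.
From Q* = √(2DS/H): S = Q*²H / (2D) = 741.2² × 14.2 / (2 × 23,500) = 165.9821.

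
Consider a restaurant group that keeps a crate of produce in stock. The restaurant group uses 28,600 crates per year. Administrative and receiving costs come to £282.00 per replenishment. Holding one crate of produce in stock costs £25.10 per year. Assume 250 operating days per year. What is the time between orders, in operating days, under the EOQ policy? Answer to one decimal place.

The optimal lot size = √(2DS/H) = √(2 × 28,600 × 282 / 25.1) ≈ 801.65.
Cycle time = Q*/D × 250 = 801.65 / 28,600 × 250 ≈ 7.007 days.

T ≈ 7.0 days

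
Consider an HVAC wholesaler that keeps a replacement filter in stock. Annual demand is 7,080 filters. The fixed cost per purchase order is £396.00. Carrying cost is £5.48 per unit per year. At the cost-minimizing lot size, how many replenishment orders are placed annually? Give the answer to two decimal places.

N ≈ 7.00 orders per year

The optimal lot size = √(2DS/H) = √(2 × 7,080 × 396 / 5.48) ≈ 1011.55.
Orders per year = D / Q* = 7,080 / 1011.55 ≈ 6.999.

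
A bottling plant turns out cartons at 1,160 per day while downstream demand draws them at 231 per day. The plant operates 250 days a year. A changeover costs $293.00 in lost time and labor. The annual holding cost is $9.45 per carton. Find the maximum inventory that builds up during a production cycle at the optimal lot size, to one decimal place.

Annual demand D = 231 × 250 = 57,750.
Production build-up factor (1 − d/p) = 1 − 231/1,160 = 0.8009.
Q* = √(2DS / (H(1 − d/p))) = √(2 × 57,750 × 293 / (9.45 × 0.8009)).
= √(33,841,500 / 7.5681) ≈ 2114.609.
Maximum inventory = Q*(1 − d/p) = 2114.609 × 0.8009 ≈ 1693.510.

I_max ≈ 1,693.5 cartons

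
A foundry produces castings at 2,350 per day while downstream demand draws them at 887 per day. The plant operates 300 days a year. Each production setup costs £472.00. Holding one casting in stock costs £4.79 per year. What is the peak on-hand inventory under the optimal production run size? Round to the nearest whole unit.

I_max ≈ 5,714 castings

Annual demand D = 887 × 300 = 266,100.
Production build-up factor (1 − d/p) = 1 − 887/2,350 = 0.6226.
Q* = √(2DS / (H(1 − d/p))) = √(2 × 266,100 × 472 / (4.79 × 0.6226)).
= √(251,198,400 / 2.982) ≈ 9178.093.
Maximum inventory = Q*(1 − d/p) = 9178.093 × 0.6226 ≈ 5713.851.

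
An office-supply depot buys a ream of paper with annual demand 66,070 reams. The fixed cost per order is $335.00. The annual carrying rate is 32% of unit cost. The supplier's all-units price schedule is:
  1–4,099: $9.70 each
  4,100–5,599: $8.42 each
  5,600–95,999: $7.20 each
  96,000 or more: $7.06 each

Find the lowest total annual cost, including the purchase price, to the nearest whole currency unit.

Holding cost per unit per year at price C is H = 0.32·C.
Candidates are each tier's EOQ (if it falls in that tier) and each price-break quantity.
EOQ at $9.70 = 3776.4 (feasible in tier 1): TC = 66,070×$9.70 + (66,070/3776.4)×335 + (3776.4/2)×0.32×$9.70 = $652,600.96.
EOQ at $8.42 = 4053.3 < 4100, so use break Q=4100: TC = 66,070×$8.42 + (66,070/4100.0)×335 + (4100.0/2)×0.32×$8.42 = $567,231.32.
EOQ at $7.20 = 4383.3 < 5600, so use break Q=5600: TC = 66,070×$7.20 + (66,070/5600.0)×335 + (5600.0/2)×0.32×$7.20 = $486,107.60.
EOQ at $7.06 = 4426.5 < 96000, so use break Q=96000: TC = 66,070×$7.06 + (66,070/96000.0)×335 + (96000.0/2)×0.32×$7.06 = $575,126.36.
Lowest total cost among the candidates is at Q = 5600.0.

TC* ≈ $486,108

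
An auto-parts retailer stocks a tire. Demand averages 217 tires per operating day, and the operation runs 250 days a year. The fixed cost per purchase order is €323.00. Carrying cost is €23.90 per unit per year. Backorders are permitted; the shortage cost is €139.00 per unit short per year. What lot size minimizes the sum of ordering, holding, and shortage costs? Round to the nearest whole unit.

Annual demand D = 217 × 250 = 54,250.
With planned backorders, Q* = √(2DS/H) · √((H+B)/B).
√(2DS/H) = √(2 × 54,250 × 323 / 23.9) = 1210.925.
√((H+B)/B) = √((23.9+139)/139) = 1.0826.
Q* ≈ 1310.902.

Q* ≈ 1,311 tires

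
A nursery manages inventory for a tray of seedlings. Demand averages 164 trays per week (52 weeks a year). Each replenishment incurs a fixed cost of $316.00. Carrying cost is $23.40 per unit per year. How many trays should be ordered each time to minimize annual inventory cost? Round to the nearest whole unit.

Annual demand D = 164 × 52 = 8,528.
EOQ = √(2DS / H) = √(2 × 8,528 × 316 / 23.4).
= √(5,389,696 / 23.4) = √230,328.8889 ≈ 479.926.

Q* ≈ 480 trays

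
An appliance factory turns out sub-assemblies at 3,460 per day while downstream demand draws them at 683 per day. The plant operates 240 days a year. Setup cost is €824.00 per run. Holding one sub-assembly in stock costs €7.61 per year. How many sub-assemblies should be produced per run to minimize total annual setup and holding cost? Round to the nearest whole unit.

Q* ≈ 6,650 sub-assemblies

Annual demand D = 683 × 240 = 163,920.
Production build-up factor (1 − d/p) = 1 − 683/3,460 = 0.8026.
Q* = √(2DS / (H(1 − d/p))) = √(2 × 163,920 × 824 / (7.61 × 0.8026)).
= √(270,140,160 / 6.1078) ≈ 6650.470.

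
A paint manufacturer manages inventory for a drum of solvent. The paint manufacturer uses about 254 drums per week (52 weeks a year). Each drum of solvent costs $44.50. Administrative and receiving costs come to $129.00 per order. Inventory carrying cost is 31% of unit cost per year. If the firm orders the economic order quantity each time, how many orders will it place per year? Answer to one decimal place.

Annual demand D = 254 × 52 = 13,208.
Holding cost H = 0.31 × $44.50 = $13.7950 per unit per year.
The optimal lot size = √(2DS/H) = √(2 × 13,208 × 129 / 13.795) ≈ 497.01.
Orders per year = D / Q* = 13,208 / 497.01 ≈ 26.575.

N ≈ 26.6 orders per year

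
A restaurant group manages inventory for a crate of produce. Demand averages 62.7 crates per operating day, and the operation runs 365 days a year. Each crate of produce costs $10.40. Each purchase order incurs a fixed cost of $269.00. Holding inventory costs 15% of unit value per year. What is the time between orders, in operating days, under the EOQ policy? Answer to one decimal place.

T ≈ 44.8 days

Annual demand D = 62.7 × 365 = 22,885.5.
Holding cost H = 0.15 × $10.40 = $1.5600 per unit per year.
The optimal lot size = √(2DS/H) = √(2 × 22,885.5 × 269 / 1.56) ≈ 2809.37.
Cycle time = Q*/D × 365 = 2809.37 / 22,885.5 × 365 ≈ 44.807 days.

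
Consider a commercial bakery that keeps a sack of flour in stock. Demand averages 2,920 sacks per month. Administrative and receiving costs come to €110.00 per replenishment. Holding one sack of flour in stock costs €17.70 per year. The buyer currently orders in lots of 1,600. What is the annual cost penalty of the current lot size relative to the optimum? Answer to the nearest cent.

Extra cost ≈ €4,888.00 per year

Annual demand D = 2,920 × 12 = 35,040.
EOQ = √(2DS/H) = √(2 × 35,040 × 110 / 17.7) ≈ 659.94.
Cost at Q* = (D/Q*)S + (Q*/2)H = √(2DSH) ≈ €11,681.00.
Cost at Q = 1,600: (35,040/1,600)×110 + (1,600/2)×17.7 = €2,409.00 + €14,160.00 = €16,569.00.
Excess = €16,569.00 − €11,681.00 = €4,888.00.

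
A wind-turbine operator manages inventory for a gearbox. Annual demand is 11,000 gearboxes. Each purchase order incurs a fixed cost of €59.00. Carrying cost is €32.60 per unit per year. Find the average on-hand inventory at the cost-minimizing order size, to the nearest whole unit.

EOQ = √(2DS/H) = √(2 × 11,000 × 59 / 32.6) ≈ 199.54.
Average inventory = Q*/2 ≈ 199.54 / 2 = 99.770.

Average inventory ≈ 100 gearboxes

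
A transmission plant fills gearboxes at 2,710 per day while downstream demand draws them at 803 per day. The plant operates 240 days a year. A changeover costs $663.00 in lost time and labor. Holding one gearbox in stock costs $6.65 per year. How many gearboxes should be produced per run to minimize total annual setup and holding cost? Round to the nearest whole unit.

Q* ≈ 7,390 gearboxes

Annual demand D = 803 × 240 = 192,720.
Production build-up factor (1 − d/p) = 1 − 803/2,710 = 0.7037.
Q* = √(2DS / (H(1 − d/p))) = √(2 × 192,720 × 663 / (6.65 × 0.7037)).
= √(255,546,720 / 4.6795) ≈ 7389.816.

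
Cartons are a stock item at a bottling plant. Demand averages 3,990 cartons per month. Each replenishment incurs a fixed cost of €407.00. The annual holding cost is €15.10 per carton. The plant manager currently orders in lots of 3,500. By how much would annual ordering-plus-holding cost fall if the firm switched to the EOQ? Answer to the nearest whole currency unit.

Annual demand D = 3,990 × 12 = 47,880.
EOQ = √(2DS/H) = √(2 × 47,880 × 407 / 15.1) ≈ 1606.57.
Cost at Q* = (D/Q*)S + (Q*/2)H = √(2DSH) ≈ €24,259.27.
Cost at Q = 3,500: (47,880/3,500)×407 + (3,500/2)×15.1 = €5,567.76 + €26,425.00 = €31,992.76.
Excess = €31,992.76 − €24,259.27 = €7,733.49.

Extra cost ≈ €7,733 per year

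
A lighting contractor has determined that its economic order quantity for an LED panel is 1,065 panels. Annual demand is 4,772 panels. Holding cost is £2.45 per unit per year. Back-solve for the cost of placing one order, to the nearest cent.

Invert the EOQ relation Q*² = 2DS/H.
From Q* = √(2DS/H): S = Q*²H / (2D) = 1,065² × 2.45 / (2 × 4,772) = 291.1621.

S ≈ £291.16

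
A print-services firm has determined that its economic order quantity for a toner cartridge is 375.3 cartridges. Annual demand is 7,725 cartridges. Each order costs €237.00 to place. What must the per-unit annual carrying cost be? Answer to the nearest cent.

The basic EOQ model gives Q* = √(2DS/H); rearrange for the unknown.
From Q* = √(2DS/H): H = 2DS / Q*² = 2 × 7,725 × 237 / 375.3² = 25.9968.

H ≈ €26.00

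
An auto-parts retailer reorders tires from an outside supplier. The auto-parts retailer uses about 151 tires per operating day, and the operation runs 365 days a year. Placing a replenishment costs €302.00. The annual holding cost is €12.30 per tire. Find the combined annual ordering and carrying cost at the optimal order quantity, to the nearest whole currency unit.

Annual demand D = 151 × 365 = 55,115.
The optimal lot size = √(2DS/H) = √(2 × 55,115 × 302 / 12.3) ≈ 1645.13.
At Q*, ordering cost (D/Q*)S equals holding cost (Q*/2)H, each = √(DSH/2).
Minimum total = √(2DSH) = √(2 × 55,115 × 302 × 12.3) ≈ 20235.127.

TC* ≈ €20,235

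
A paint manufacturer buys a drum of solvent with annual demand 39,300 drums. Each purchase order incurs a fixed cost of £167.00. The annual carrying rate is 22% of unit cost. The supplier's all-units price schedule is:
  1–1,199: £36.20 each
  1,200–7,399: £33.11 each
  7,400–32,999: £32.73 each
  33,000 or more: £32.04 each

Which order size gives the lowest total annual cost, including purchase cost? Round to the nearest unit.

Q* ≈ 1,342 drums

Holding cost per unit per year at price C is H = 0.22·C.
Candidates are each tier's EOQ (if it falls in that tier) and each price-break quantity.
Tier 1 (£36.20): EOQ = 1283.8 exceeds tier's upper bound 1199, so this tier is dominated.
EOQ at £33.11 = 1342.4 (feasible in tier 2): TC = 39,300×£33.11 + (39,300/1342.4)×167 + (1342.4/2)×0.22×£33.11 = £1,311,001.23.
EOQ at £32.73 = 1350.2 < 7400, so use break Q=7400: TC = 39,300×£32.73 + (39,300/7400.0)×167 + (7400.0/2)×0.22×£32.73 = £1,313,818.13.
EOQ at £32.04 = 1364.6 < 33000, so use break Q=33000: TC = 39,300×£32.04 + (39,300/33000.0)×167 + (33000.0/2)×0.22×£32.04 = £1,375,676.08.
Lowest total cost is £1,311,001.23 at Q = 1342.4.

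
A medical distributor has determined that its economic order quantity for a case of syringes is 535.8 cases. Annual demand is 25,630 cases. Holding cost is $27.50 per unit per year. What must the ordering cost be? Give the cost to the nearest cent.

Invert the EOQ relation Q*² = 2DS/H.
From Q* = √(2DS/H): S = Q*²H / (2D) = 535.8² × 27.5 / (2 × 25,630) = 154.0138.

S ≈ $154.01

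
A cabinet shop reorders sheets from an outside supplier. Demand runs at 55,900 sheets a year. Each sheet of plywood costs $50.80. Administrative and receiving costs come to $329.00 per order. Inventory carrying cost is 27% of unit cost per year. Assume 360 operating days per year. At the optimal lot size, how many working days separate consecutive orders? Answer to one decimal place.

T ≈ 10.5 days

Holding cost H = 0.27 × $50.80 = $13.7160 per unit per year.
Q* = √(2DS/H) = √(2 × 55,900 × 329 / 13.716) ≈ 1637.59.
Cycle time = Q*/D × 360 = 1637.59 / 55,900 × 360 ≈ 10.546 days.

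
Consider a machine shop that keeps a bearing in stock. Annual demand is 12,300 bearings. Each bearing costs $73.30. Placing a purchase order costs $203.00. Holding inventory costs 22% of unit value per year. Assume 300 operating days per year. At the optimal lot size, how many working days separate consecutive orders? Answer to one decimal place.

Holding cost H = 0.22 × $73.30 = $16.1260 per unit per year.
The optimal lot size = √(2DS/H) = √(2 × 12,300 × 203 / 16.126) ≈ 556.48.
Cycle time = Q*/D × 300 = 556.48 / 12,300 × 300 ≈ 13.573 days.

T ≈ 13.6 days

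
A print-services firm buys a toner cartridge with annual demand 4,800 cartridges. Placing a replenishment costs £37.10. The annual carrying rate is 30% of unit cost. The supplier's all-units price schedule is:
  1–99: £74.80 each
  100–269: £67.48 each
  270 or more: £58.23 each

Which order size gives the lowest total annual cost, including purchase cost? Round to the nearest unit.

Holding cost per unit per year at price C is H = 0.30·C.
For each price level, check whether its EOQ is feasible; otherwise the best quantity at that price is the breakpoint.
Tier 1 (£74.80): EOQ = 126.0 exceeds tier's upper bound 99, so this tier is dominated.
EOQ at £67.48 = 132.6 (feasible in tier 2): TC = 4,800×£67.48 + (4,800/132.6)×37.1 + (132.6/2)×0.30×£67.48 = £326,589.16.
EOQ at £58.23 = 142.8 < 270, so use break Q=270: TC = 4,800×£58.23 + (4,800/270.0)×37.1 + (270.0/2)×0.30×£58.23 = £282,521.87.
Lowest total cost is £282,521.87 at Q = 270.0.

Q* ≈ 270 cartridges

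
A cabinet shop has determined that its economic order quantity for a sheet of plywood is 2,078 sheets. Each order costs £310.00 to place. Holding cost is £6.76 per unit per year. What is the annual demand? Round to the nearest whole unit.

The basic EOQ model gives Q* = √(2DS/H); rearrange for the unknown.
From Q* = √(2DS/H): D = Q*²H / (2S) = 2,078² × 6.76 / (2 × 310) = 47081.045.

D ≈ 47,081 sheets per year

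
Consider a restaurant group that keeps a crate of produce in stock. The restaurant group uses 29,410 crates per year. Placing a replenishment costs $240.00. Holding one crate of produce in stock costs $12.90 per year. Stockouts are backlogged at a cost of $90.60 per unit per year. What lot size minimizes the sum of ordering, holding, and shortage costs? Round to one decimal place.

Q* ≈ 1,118.1 crates

With planned backorders, Q* = √(2DS/H) · √((H+B)/B).
√(2DS/H) = √(2 × 29,410 × 240 / 12.9) = 1046.100.
√((H+B)/B) = √((12.9+90.6)/90.6) = 1.0688.
Q* ≈ 1118.097.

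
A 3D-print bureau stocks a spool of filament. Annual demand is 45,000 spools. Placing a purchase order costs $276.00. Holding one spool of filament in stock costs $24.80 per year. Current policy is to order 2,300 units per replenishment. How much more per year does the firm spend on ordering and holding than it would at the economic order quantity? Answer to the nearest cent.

EOQ = √(2DS/H) = √(2 × 45,000 × 276 / 24.8) ≈ 1000.81.
Cost at Q* = (D/Q*)S + (Q*/2)H = √(2DSH) ≈ $24,819.99.
Cost at Q = 2,300: (45,000/2,300)×276 + (2,300/2)×24.8 = $5,400.00 + $28,520.00 = $33,920.00.
Excess = $33,920.00 − $24,819.99 = $9,100.01.

Extra cost ≈ $9,100.01 per year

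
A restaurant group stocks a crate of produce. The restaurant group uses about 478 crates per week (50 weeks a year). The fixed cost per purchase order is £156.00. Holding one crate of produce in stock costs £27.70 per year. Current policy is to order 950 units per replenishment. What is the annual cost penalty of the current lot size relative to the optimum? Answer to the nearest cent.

Extra cost ≈ £2,710.17 per year

Annual demand D = 478 × 50 = 23,900.
EOQ = √(2DS/H) = √(2 × 23,900 × 156 / 27.7) ≈ 518.84.
Cost at Q* = (D/Q*)S + (Q*/2)H = √(2DSH) ≈ £14,371.96.
Cost at Q = 950: (23,900/950)×156 + (950/2)×27.7 = £3,924.63 + £13,157.50 = £17,082.13.
Excess = £17,082.13 − £14,371.96 = £2,710.17.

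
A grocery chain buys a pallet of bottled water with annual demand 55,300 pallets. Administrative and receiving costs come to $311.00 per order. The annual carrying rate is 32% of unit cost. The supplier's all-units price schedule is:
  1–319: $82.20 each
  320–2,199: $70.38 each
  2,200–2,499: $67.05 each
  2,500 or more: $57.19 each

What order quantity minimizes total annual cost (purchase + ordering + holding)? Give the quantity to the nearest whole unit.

Holding cost per unit per year at price C is H = 0.32·C.
Evaluate total cost at each tier's feasible EOQ or, if the EOQ is below the tier, at the tier's minimum quantity.
Tier 1 ($82.20): EOQ = 1143.5 exceeds tier's upper bound 319, so this tier is dominated.
EOQ at $70.38 = 1235.8 (feasible in tier 2): TC = 55,300×$70.38 + (55,300/1235.8)×311 + (1235.8/2)×0.32×$70.38 = $3,919,846.83.
EOQ at $67.05 = 1266.1 < 2200, so use break Q=2200: TC = 55,300×$67.05 + (55,300/2200.0)×311 + (2200.0/2)×0.32×$67.05 = $3,739,284.01.
EOQ at $57.19 = 1371.0 < 2500, so use break Q=2500: TC = 55,300×$57.19 + (55,300/2500.0)×311 + (2500.0/2)×0.32×$57.19 = $3,192,362.32.
Lowest total cost is $3,192,362.32 at Q = 2500.0.

Q* ≈ 2,500 pallets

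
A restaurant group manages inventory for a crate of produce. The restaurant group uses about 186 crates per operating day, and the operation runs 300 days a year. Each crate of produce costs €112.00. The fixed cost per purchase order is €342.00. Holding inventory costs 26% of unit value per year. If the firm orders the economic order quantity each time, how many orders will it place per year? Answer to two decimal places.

Annual demand D = 186 × 300 = 55,800.
Holding cost H = 0.26 × €112.00 = €29.1200 per unit per year.
Q* = √(2DS/H) = √(2 × 55,800 × 342 / 29.12) ≈ 1144.85.
Orders per year = D / Q* = 55,800 / 1144.85 ≈ 48.740.

N ≈ 48.74 orders per year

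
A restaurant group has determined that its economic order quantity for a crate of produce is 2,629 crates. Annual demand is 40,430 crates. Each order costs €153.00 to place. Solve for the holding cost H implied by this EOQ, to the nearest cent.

Invert the EOQ relation Q*² = 2DS/H.
From Q* = √(2DS/H): H = 2DS / Q*² = 2 × 40,430 × 153 / 2,629² = 1.7900.

H ≈ €1.79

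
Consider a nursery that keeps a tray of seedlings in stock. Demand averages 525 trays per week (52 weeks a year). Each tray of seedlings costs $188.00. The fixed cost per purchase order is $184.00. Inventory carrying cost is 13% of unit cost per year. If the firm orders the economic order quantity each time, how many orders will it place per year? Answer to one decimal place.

Annual demand D = 525 × 52 = 27,300.
Holding cost H = 0.13 × $188.00 = $24.4400 per unit per year.
The optimal lot size = √(2DS/H) = √(2 × 27,300 × 184 / 24.44) ≈ 641.14.
Orders per year = D / Q* = 27,300 / 641.14 ≈ 42.580.

N ≈ 42.6 orders per year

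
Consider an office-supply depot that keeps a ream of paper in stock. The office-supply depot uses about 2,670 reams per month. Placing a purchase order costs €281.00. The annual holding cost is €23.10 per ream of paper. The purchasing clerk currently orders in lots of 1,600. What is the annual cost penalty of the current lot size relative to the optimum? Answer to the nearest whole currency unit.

Extra cost ≈ €3,712 per year

Annual demand D = 2,670 × 12 = 32,040.
EOQ = √(2DS/H) = √(2 × 32,040 × 281 / 23.1) ≈ 882.89.
Cost at Q* = (D/Q*)S + (Q*/2)H = √(2DSH) ≈ €20,394.84.
Cost at Q = 1,600: (32,040/1,600)×281 + (1,600/2)×23.1 = €5,627.02 + €18,480.00 = €24,107.03.
Excess = €24,107.03 − €20,394.84 = €3,712.18.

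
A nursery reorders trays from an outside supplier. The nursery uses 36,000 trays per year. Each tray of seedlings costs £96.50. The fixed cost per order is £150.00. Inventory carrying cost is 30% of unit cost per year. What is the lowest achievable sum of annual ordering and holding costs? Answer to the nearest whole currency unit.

Holding cost H = 0.30 × £96.50 = £28.9500 per unit per year.
The optimal lot size = √(2DS/H) = √(2 × 36,000 × 150 / 28.95) ≈ 610.78.
At Q*, ordering cost (D/Q*)S equals holding cost (Q*/2)H, each = √(DSH/2).
Minimum total = √(2DSH) = √(2 × 36,000 × 150 × 28.95) ≈ 17682.194.

TC* ≈ £17,682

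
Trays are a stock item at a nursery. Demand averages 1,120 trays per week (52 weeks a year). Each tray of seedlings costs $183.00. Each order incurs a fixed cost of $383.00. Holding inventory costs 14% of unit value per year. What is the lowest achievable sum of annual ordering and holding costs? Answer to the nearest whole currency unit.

Annual demand D = 1,120 × 52 = 58,240.
Holding cost H = 0.14 × $183.00 = $25.6200 per unit per year.
EOQ = √(2DS/H) = √(2 × 58,240 × 383 / 25.62) ≈ 1319.58.
At the optimum the two cost components are equal, so total cost = 2·(Q*/2)H = Q*·H.
Minimum total = √(2DSH) = √(2 × 58,240 × 383 × 25.62) ≈ 33807.623.

TC* ≈ $33,808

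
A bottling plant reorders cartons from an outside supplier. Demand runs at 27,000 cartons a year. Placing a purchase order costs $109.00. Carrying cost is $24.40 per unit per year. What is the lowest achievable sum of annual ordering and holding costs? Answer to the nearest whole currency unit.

The optimal lot size = √(2DS/H) = √(2 × 27,000 × 109 / 24.4) ≈ 491.15.
At Q*, ordering cost (D/Q*)S equals holding cost (Q*/2)H, each = √(DSH/2).
Minimum total = √(2DSH) = √(2 × 27,000 × 109 × 24.4) ≈ 11984.089.

TC* ≈ $11,984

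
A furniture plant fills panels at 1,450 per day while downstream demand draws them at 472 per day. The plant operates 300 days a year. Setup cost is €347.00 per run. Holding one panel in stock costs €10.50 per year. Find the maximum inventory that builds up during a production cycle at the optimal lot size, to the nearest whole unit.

I_max ≈ 2,512 panels

Annual demand D = 472 × 300 = 141,600.
Production build-up factor (1 − d/p) = 1 − 472/1,450 = 0.6745.
Q* = √(2DS / (H(1 − d/p))) = √(2 × 141,600 × 347 / (10.5 × 0.6745)).
= √(98,270,400 / 7.0821) ≈ 3725.043.
Maximum inventory = Q*(1 − d/p) = 3725.043 × 0.6745 ≈ 2512.477.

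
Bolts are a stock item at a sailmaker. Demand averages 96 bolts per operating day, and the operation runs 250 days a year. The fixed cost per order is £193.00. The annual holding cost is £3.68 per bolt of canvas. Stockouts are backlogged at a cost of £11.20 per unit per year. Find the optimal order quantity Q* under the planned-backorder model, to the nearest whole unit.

Q* ≈ 1,829 bolts

Annual demand D = 96 × 250 = 24,000.
With planned backorders, Q* = √(2DS/H) · √((H+B)/B).
√(2DS/H) = √(2 × 24,000 × 193 / 3.68) = 1586.629.
√((H+B)/B) = √((3.68+11.2)/11.2) = 1.1526.
Q* ≈ 1828.807.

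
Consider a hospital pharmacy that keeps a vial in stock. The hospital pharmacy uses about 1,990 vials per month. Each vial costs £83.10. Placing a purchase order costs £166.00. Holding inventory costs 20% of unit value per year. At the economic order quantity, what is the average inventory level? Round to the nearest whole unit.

Annual demand D = 1,990 × 12 = 23,880.
Holding cost H = 0.20 × £83.10 = £16.6200 per unit per year.
EOQ = √(2DS/H) = √(2 × 23,880 × 166 / 16.62) ≈ 690.67.
Average inventory = Q*/2 ≈ 690.67 / 2 = 345.335.

Average inventory ≈ 345 vials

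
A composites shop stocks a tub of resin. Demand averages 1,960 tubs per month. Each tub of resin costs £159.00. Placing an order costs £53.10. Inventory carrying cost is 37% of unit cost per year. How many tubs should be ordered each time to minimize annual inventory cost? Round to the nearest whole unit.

Q* ≈ 206 tubs

Annual demand D = 1,960 × 12 = 23,520.
Holding cost H = 0.37 × £159.00 = £58.8300 per unit per year.
EOQ = √(2DS / H) = √(2 × 23,520 × 53.1 / 58.83).
= √(2,497,824 / 58.83) = √42,458.3376 ≈ 206.054.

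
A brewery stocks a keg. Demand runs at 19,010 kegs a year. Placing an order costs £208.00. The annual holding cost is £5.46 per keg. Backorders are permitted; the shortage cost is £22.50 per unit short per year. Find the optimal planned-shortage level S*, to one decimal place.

S* ≈ 262.0 kegs

With planned backorders, Q* = √(2DS/H) · √((H+B)/B).
√(2DS/H) = √(2 × 19,010 × 208 / 5.46) = 1203.487.
√((H+B)/B) = √((5.46+22.5)/22.5) = 1.1147.
Q* ≈ 1341.587.
S* = Q* · H/(H+B) = 1341.587 × 5.46/27.96 ≈ 261.984.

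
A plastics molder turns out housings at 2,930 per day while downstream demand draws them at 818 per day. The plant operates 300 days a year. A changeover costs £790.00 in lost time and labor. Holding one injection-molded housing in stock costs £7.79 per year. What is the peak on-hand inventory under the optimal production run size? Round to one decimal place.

I_max ≈ 5,989.8 housings

Annual demand D = 818 × 300 = 245,400.
Production build-up factor (1 − d/p) = 1 − 818/2,930 = 0.7208.
Q* = √(2DS / (H(1 − d/p))) = √(2 × 245,400 × 790 / (7.79 × 0.7208)).
= √(387,732,000 / 5.6152) ≈ 8309.673.
Maximum inventory = Q*(1 − d/p) = 8309.673 × 0.7208 ≈ 5989.771.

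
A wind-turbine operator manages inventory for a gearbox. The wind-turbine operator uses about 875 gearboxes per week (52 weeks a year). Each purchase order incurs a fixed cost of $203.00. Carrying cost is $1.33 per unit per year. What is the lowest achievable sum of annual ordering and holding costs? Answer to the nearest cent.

Annual demand D = 875 × 52 = 45,500.
Q* = √(2DS/H) = √(2 × 45,500 × 203 / 1.33) ≈ 3726.86.
At the optimum the two cost components are equal, so total cost = 2·(Q*/2)H = Q*·H.
Minimum total = √(2DSH) = √(2 × 45,500 × 203 × 1.33) ≈ 4956.722.

TC* ≈ $4,956.72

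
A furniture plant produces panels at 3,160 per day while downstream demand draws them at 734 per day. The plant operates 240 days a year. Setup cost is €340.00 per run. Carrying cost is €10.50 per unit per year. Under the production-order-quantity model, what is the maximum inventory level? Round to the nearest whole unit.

I_max ≈ 2,959 panels

Annual demand D = 734 × 240 = 176,160.
Production build-up factor (1 − d/p) = 1 − 734/3,160 = 0.7677.
Q* = √(2DS / (H(1 − d/p))) = √(2 × 176,160 × 340 / (10.5 × 0.7677)).
= √(119,788,800 / 8.0611) ≈ 3854.887.
Maximum inventory = Q*(1 − d/p) = 3854.887 × 0.7677 ≈ 2959.479.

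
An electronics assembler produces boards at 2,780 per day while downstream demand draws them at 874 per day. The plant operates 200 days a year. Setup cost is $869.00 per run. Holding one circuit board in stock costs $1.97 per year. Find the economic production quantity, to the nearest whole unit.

Q* ≈ 14,998 boards

Annual demand D = 874 × 200 = 174,800.
Production build-up factor (1 − d/p) = 1 − 874/2,780 = 0.6856.
Q* = √(2DS / (H(1 − d/p))) = √(2 × 174,800 × 869 / (1.97 × 0.6856)).
= √(303,802,400 / 1.3507) ≈ 14997.658.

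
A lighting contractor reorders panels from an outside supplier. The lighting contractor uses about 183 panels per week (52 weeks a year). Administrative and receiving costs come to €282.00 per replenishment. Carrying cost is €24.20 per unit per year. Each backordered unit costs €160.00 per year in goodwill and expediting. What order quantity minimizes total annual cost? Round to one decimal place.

Annual demand D = 183 × 52 = 9,516.
With planned backorders, Q* = √(2DS/H) · √((H+B)/B).
√(2DS/H) = √(2 × 9,516 × 282 / 24.2) = 470.933.
√((H+B)/B) = √((24.2+160)/160) = 1.0730.
Q* ≈ 505.294.

Q* ≈ 505.3 panels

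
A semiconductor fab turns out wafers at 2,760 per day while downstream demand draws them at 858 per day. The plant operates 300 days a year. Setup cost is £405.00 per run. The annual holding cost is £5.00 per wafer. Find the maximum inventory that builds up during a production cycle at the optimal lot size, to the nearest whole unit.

Annual demand D = 858 × 300 = 257,400.
Production build-up factor (1 − d/p) = 1 − 858/2,760 = 0.6891.
Q* = √(2DS / (H(1 − d/p))) = √(2 × 257,400 × 405 / (5 × 0.6891)).
= √(208,494,000 / 3.4457) ≈ 7778.772.
Maximum inventory = Q*(1 − d/p) = 7778.772 × 0.6891 ≈ 5360.589.

I_max ≈ 5,361 wafers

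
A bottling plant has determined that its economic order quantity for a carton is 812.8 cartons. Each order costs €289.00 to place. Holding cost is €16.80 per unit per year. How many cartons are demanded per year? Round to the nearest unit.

Squaring Q* = √(2DS/H) gives Q*² = 2DS/H.
From Q* = √(2DS/H): D = Q*²H / (2S) = 812.8² × 16.8 / (2 × 289) = 19202.105.

D ≈ 19,202 cartons per year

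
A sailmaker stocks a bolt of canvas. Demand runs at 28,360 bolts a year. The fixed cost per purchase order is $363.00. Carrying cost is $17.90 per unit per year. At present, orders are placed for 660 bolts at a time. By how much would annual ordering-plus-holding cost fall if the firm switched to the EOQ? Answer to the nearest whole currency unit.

Extra cost ≈ $2,307 per year

EOQ = √(2DS/H) = √(2 × 28,360 × 363 / 17.9) ≈ 1072.49.
Cost at Q* = (D/Q*)S + (Q*/2)H = √(2DSH) ≈ $19,197.64.
Cost at Q = 660: (28,360/660)×363 + (660/2)×17.9 = $15,598.00 + $5,907.00 = $21,505.00.
Excess = $21,505.00 − $19,197.64 = $2,307.36.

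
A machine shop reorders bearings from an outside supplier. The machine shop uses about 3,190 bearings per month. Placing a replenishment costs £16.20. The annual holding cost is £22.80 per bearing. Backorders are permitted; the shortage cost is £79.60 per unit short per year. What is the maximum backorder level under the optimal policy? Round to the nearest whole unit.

S* ≈ 59 bearings

Annual demand D = 3,190 × 12 = 38,280.
With planned backorders, Q* = √(2DS/H) · √((H+B)/B).
√(2DS/H) = √(2 × 38,280 × 16.2 / 22.8) = 233.234.
√((H+B)/B) = √((22.8+79.6)/79.6) = 1.1342.
Q* ≈ 264.536.
S* = Q* · H/(H+B) = 264.536 × 22.8/102.4 ≈ 58.901.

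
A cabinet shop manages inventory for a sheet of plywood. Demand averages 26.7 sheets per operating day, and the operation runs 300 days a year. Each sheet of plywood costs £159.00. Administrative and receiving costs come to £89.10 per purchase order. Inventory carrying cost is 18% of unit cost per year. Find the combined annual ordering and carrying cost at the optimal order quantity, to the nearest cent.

TC* ≈ £6,391.53

Annual demand D = 26.7 × 300 = 8,010.
Holding cost H = 0.18 × £159.00 = £28.6200 per unit per year.
Q* = √(2DS/H) = √(2 × 8,010 × 89.1 / 28.62) ≈ 223.32.
At the optimum the two cost components are equal, so total cost = 2·(Q*/2)H = Q*·H.
Minimum total = √(2DSH) = √(2 × 8,010 × 89.1 × 28.62) ≈ 6391.531.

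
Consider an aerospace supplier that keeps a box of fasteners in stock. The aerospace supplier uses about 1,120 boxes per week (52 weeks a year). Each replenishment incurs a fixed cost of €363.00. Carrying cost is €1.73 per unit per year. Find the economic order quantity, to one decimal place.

Annual demand D = 1,120 × 52 = 58,240.
EOQ = √(2DS / H) = √(2 × 58,240 × 363 / 1.73).
= √(42,282,240 / 1.73) = √24,440,601.1561 ≈ 4943.744.

Q* ≈ 4,943.7 boxes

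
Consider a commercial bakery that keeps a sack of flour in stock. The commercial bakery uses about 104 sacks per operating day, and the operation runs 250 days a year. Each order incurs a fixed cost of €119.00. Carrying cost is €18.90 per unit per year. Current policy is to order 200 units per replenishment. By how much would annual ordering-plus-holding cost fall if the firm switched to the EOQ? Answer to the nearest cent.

Extra cost ≈ €6,545.51 per year

Annual demand D = 104 × 250 = 26,000.
EOQ = √(2DS/H) = √(2 × 26,000 × 119 / 18.9) ≈ 572.20.
Cost at Q* = (D/Q*)S + (Q*/2)H = √(2DSH) ≈ €10,814.49.
Cost at Q = 200: (26,000/200)×119 + (200/2)×18.9 = €15,470.00 + €1,890.00 = €17,360.00.
Excess = €17,360.00 − €10,814.49 = €6,545.51.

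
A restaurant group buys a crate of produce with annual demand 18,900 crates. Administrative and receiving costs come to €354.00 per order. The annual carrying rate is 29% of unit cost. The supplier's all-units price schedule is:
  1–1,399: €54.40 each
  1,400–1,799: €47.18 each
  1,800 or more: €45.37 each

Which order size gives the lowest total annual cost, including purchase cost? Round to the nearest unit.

Holding cost per unit per year at price C is H = 0.29·C.
Candidates are each tier's EOQ (if it falls in that tier) and each price-break quantity.
EOQ at €54.40 = 921.0 (feasible in tier 1): TC = 18,900×€54.40 + (18,900/921.0)×354 + (921.0/2)×0.29×€54.40 = €1,042,689.34.
EOQ at €47.18 = 988.9 < 1400, so use break Q=1400: TC = 18,900×€47.18 + (18,900/1400.0)×354 + (1400.0/2)×0.29×€47.18 = €906,058.54.
EOQ at €45.37 = 1008.5 < 1800, so use break Q=1800: TC = 18,900×€45.37 + (18,900/1800.0)×354 + (1800.0/2)×0.29×€45.37 = €873,051.57.
Lowest total cost is €873,051.57 at Q = 1800.0.

Q* ≈ 1,800 crates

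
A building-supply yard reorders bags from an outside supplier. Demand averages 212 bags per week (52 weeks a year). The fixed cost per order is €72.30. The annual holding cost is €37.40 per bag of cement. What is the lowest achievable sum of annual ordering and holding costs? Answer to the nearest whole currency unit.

TC* ≈ €7,721

Annual demand D = 212 × 52 = 11,024.
The optimal lot size = √(2DS/H) = √(2 × 11,024 × 72.3 / 37.4) ≈ 206.45.
At the optimum the two cost components are equal, so total cost = 2·(Q*/2)H = Q*·H.
Minimum total = √(2DSH) = √(2 × 11,024 × 72.3 × 37.4) ≈ 7721.284.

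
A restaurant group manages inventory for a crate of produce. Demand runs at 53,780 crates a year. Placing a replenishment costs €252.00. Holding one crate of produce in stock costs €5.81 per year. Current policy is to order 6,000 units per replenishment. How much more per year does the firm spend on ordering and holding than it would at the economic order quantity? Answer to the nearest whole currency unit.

Extra cost ≈ €7,140 per year

EOQ = √(2DS/H) = √(2 × 53,780 × 252 / 5.81) ≈ 2159.92.
Cost at Q* = (D/Q*)S + (Q*/2)H = √(2DSH) ≈ €12,549.13.
Cost at Q = 6,000: (53,780/6,000)×252 + (6,000/2)×5.81 = €2,258.76 + €17,430.00 = €19,688.76.
Excess = €19,688.76 − €12,549.13 = €7,139.63.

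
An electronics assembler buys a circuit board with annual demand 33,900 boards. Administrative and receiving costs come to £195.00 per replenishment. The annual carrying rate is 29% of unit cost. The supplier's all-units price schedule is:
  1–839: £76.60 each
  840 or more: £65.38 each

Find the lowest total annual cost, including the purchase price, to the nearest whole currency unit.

TC* ≈ £2,232,215

Holding cost per unit per year at price C is H = 0.29·C.
Evaluate total cost at each tier's feasible EOQ or, if the EOQ is below the tier, at the tier's minimum quantity.
EOQ at £76.60 = 771.5 (feasible in tier 1): TC = 33,900×£76.60 + (33,900/771.5)×195 + (771.5/2)×0.29×£76.60 = £2,613,877.42.
EOQ at £65.38 = 835.0 < 840, so use break Q=840: TC = 33,900×£65.38 + (33,900/840.0)×195 + (840.0/2)×0.29×£65.38 = £2,232,214.93.
Lowest total cost among the candidates is at Q = 840.0.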